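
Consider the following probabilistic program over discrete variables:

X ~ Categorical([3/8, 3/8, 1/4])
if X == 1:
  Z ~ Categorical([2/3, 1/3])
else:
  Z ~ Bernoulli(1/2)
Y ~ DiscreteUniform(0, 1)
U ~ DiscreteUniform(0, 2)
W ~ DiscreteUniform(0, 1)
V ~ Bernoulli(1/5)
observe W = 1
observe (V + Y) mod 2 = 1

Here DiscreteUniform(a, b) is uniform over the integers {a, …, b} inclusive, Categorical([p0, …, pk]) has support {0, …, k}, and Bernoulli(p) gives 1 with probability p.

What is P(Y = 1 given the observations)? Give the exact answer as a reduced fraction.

Enumerate traces; 36 have nonzero weight after conditioning:
  (X=0, Z=0, Y=0, U=0, W=1, V=1) weight 1/320
  (X=0, Z=0, Y=0, U=1, W=1, V=1) weight 1/320
  (X=0, Z=0, Y=0, U=2, W=1, V=1) weight 1/320
  (X=0, Z=0, Y=1, U=0, W=1, V=0) weight 1/80
  (X=0, Z=0, Y=1, U=1, W=1, V=0) weight 1/80
  (X=0, Z=0, Y=1, U=2, W=1, V=0) weight 1/80
  (X=0, Z=1, Y=0, U=0, W=1, V=1) weight 1/320
  (X=0, Z=1, Y=0, U=1, W=1, V=1) weight 1/320
  … 28 more
Group by Y:
  weight(Y=0) = 1/20
  weight(Y=1) = 1/5
Total weight = 1/20 + 1/5 = 1/4
P(Y=0 | obs) = 1/20 / 1/4 = 1/5
P(Y=1 | obs) = 1/5 / 1/4 = 4/5

P(Y = 1 | obs) = 4/5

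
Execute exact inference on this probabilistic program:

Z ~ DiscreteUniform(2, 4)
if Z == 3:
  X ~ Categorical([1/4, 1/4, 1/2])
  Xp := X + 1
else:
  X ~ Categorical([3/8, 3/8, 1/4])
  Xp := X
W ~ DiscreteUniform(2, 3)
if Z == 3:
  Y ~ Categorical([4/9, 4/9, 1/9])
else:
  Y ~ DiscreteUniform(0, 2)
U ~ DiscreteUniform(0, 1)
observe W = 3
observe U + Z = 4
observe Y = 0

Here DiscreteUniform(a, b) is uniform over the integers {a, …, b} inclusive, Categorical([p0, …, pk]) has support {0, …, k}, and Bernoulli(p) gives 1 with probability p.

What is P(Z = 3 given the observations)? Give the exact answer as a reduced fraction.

P(Z = 3 | obs) = 4/7

Enumerate traces; 6 have nonzero weight after conditioning:
  (Z=3, X=0, W=3, Y=0, U=1) weight 1/108
  (Z=3, X=1, W=3, Y=0, U=1) weight 1/108
  (Z=3, X=2, W=3, Y=0, U=1) weight 1/54
  (Z=4, X=0, W=3, Y=0, U=0) weight 1/96
  (Z=4, X=1, W=3, Y=0, U=0) weight 1/96
  (Z=4, X=2, W=3, Y=0, U=0) weight 1/144
Group by Z:
  weight(Z=3) = 1/27
  weight(Z=4) = 1/36
Total weight = 1/27 + 1/36 = 7/108
P(Z=3 | obs) = 1/27 / 7/108 = 4/7
P(Z=4 | obs) = 1/36 / 7/108 = 3/7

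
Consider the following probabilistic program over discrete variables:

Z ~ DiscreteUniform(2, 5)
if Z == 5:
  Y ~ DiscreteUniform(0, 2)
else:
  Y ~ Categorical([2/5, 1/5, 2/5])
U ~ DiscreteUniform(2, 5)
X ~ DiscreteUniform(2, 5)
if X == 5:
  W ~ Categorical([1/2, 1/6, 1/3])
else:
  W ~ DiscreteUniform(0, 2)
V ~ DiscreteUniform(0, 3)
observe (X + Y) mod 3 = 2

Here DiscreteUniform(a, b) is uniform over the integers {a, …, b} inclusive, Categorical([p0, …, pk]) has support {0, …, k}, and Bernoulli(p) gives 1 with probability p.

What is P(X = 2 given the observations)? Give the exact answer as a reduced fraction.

P(X = 2 | obs) = 23/83

Enumerate traces; 768 have nonzero weight after conditioning:
  (Z=2, Y=0, U=2, X=2, W=0, V=0) weight 1/1920
  (Z=2, Y=0, U=2, X=2, W=0, V=1) weight 1/1920
  (Z=2, Y=0, U=2, X=2, W=0, V=2) weight 1/1920
  (Z=2, Y=0, U=2, X=2, W=0, V=3) weight 1/1920
  (Z=2, Y=0, U=2, X=2, W=1, V=0) weight 1/1920
  (Z=2, Y=0, U=2, X=2, W=1, V=1) weight 1/1920
  (Z=2, Y=0, U=2, X=2, W=1, V=2) weight 1/1920
  (Z=2, Y=0, U=2, X=2, W=1, V=3) weight 1/1920
  (Z=2, Y=0, U=2, X=5, W=0, V=0) weight 1/1280
  (Z=2, Y=1, U=2, X=4, W=0, V=0) weight 1/3840
  … 758 more
Group by X:
  weight(X=2) = 23/240
  weight(X=3) = 23/240
  weight(X=4) = 7/120
  weight(X=5) = 23/240
Total weight = 23/240 + 23/240 + 7/120 + 23/240 = 83/240
P(X=2 | obs) = 23/240 / 83/240 = 23/83
P(X=3 | obs) = 23/240 / 83/240 = 23/83
P(X=4 | obs) = 7/120 / 83/240 = 14/83
P(X=5 | obs) = 23/240 / 83/240 = 23/83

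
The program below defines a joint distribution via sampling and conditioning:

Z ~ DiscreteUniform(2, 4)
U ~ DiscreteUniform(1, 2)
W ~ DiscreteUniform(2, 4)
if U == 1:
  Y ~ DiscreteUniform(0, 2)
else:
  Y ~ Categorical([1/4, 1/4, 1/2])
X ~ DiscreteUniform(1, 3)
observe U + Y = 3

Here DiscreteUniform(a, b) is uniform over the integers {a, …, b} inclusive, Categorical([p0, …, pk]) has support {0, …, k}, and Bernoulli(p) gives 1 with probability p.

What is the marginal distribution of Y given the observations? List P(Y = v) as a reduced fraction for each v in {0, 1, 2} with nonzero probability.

Enumerate traces; 54 have nonzero weight after conditioning:
  (Z=2, U=1, W=2, Y=2, X=1) weight 1/162
  (Z=2, U=1, W=2, Y=2, X=2) weight 1/162
  (Z=2, U=1, W=2, Y=2, X=3) weight 1/162
  (Z=2, U=1, W=3, Y=2, X=1) weight 1/162
  (Z=2, U=1, W=3, Y=2, X=2) weight 1/162
  (Z=2, U=1, W=3, Y=2, X=3) weight 1/162
  (Z=2, U=1, W=4, Y=2, X=1) weight 1/162
  (Z=2, U=1, W=4, Y=2, X=2) weight 1/162
  (Z=2, U=2, W=2, Y=1, X=1) weight 1/216
  … 45 more
Group by Y:
  weight(Y=1) = 1/8
  weight(Y=2) = 1/6
Total weight = 1/8 + 1/6 = 7/24
P(Y=1 | obs) = 1/8 / 7/24 = 3/7
P(Y=2 | obs) = 1/6 / 7/24 = 4/7

P(Y=1) = 3/7, P(Y=2) = 4/7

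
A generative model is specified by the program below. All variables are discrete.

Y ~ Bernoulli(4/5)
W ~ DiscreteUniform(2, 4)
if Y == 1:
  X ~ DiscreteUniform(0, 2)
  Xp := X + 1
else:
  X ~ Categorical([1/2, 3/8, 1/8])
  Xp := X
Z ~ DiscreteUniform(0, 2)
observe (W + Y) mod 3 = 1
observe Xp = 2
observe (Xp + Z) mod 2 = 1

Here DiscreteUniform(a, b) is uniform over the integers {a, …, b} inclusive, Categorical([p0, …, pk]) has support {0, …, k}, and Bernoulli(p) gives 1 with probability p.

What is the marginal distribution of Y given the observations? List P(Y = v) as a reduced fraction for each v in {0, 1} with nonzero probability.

Enumerate traces; 2 have nonzero weight after conditioning:
  (Y=0, W=4, X=2, Z=1) weight 1/360
  (Y=1, W=3, X=1, Z=1) weight 4/135
Group by Y:
  weight(Y=0) = 1/360
  weight(Y=1) = 4/135
Total weight = 1/360 + 4/135 = 7/216
P(Y=0 | obs) = 1/360 / 7/216 = 3/35
P(Y=1 | obs) = 4/135 / 7/216 = 32/35

P(Y=0) = 3/35, P(Y=1) = 32/35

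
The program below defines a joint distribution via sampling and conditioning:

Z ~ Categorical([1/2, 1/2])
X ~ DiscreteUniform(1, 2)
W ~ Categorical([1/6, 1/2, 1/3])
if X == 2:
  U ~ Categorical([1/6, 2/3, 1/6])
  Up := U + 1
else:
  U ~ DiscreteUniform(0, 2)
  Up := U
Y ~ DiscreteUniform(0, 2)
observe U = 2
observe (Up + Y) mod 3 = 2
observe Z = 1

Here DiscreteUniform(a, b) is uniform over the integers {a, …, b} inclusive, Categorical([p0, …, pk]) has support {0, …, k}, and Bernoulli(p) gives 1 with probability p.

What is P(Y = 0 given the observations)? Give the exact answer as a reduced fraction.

P(Y = 0 | obs) = 2/3

Enumerate traces; 6 have nonzero weight after conditioning:
  (Z=1, X=1, W=0, U=2, Y=0) weight 1/216
  (Z=1, X=1, W=1, U=2, Y=0) weight 1/72
  (Z=1, X=1, W=2, U=2, Y=0) weight 1/108
  (Z=1, X=2, W=0, U=2, Y=2) weight 1/432
  (Z=1, X=2, W=1, U=2, Y=2) weight 1/144
  (Z=1, X=2, W=2, U=2, Y=2) weight 1/216
Group by Y:
  weight(Y=0) = 1/36
  weight(Y=2) = 1/72
Total weight = 1/36 + 1/72 = 1/24
P(Y=0 | obs) = 1/36 / 1/24 = 2/3
P(Y=2 | obs) = 1/72 / 1/24 = 1/3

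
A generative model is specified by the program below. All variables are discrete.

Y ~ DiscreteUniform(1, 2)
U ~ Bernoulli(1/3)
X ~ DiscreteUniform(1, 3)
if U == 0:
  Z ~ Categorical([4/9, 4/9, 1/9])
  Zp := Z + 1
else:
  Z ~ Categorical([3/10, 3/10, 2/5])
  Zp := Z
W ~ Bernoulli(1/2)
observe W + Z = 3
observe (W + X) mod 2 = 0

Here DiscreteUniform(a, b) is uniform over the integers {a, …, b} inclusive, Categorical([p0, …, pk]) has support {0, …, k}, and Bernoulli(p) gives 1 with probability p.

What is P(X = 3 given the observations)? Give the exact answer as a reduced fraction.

P(X = 3 | obs) = 1/2

Enumerate traces; 8 have nonzero weight after conditioning:
  (Y=1, U=0, X=1, Z=2, W=1) weight 1/162
  (Y=1, U=0, X=3, Z=2, W=1) weight 1/162
  (Y=1, U=1, X=1, Z=2, W=1) weight 1/90
  (Y=1, U=1, X=3, Z=2, W=1) weight 1/90
  (Y=2, U=0, X=1, Z=2, W=1) weight 1/162
  (Y=2, U=0, X=3, Z=2, W=1) weight 1/162
  (Y=2, U=1, X=1, Z=2, W=1) weight 1/90
  (Y=2, U=1, X=3, Z=2, W=1) weight 1/90
Group by X:
  weight(X=1) = 14/405
  weight(X=3) = 14/405
Total weight = 14/405 + 14/405 = 28/405
P(X=1 | obs) = 14/405 / 28/405 = 1/2
P(X=3 | obs) = 14/405 / 28/405 = 1/2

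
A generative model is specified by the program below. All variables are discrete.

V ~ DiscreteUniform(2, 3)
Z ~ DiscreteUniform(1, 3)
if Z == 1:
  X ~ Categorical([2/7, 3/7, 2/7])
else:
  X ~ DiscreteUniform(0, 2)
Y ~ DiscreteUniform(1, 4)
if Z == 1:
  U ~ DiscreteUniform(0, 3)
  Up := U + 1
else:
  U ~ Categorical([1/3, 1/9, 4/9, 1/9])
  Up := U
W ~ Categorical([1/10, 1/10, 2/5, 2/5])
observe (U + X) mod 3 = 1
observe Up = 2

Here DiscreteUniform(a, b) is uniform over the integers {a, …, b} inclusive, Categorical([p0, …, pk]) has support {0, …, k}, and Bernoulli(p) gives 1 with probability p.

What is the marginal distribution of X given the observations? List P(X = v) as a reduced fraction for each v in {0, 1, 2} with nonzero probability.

P(X=0) = 27/139, P(X=2) = 112/139

Enumerate traces; 96 have nonzero weight after conditioning:
  (V=2, Z=1, X=0, Y=1, U=1, W=0) weight 1/3360
  (V=2, Z=1, X=0, Y=1, U=1, W=1) weight 1/3360
  (V=2, Z=1, X=0, Y=1, U=1, W=2) weight 1/840
  (V=2, Z=1, X=0, Y=1, U=1, W=3) weight 1/840
  (V=2, Z=1, X=0, Y=2, U=1, W=0) weight 1/3360
  (V=2, Z=1, X=0, Y=2, U=1, W=1) weight 1/3360
  (V=2, Z=1, X=0, Y=2, U=1, W=2) weight 1/840
  (V=2, Z=1, X=0, Y=2, U=1, W=3) weight 1/840
  (V=2, Z=2, X=2, Y=1, U=2, W=0) weight 1/1620
  … 87 more
Group by X:
  weight(X=0) = 1/42
  weight(X=2) = 8/81
Total weight = 1/42 + 8/81 = 139/1134
P(X=0 | obs) = 1/42 / 139/1134 = 27/139
P(X=2 | obs) = 8/81 / 139/1134 = 112/139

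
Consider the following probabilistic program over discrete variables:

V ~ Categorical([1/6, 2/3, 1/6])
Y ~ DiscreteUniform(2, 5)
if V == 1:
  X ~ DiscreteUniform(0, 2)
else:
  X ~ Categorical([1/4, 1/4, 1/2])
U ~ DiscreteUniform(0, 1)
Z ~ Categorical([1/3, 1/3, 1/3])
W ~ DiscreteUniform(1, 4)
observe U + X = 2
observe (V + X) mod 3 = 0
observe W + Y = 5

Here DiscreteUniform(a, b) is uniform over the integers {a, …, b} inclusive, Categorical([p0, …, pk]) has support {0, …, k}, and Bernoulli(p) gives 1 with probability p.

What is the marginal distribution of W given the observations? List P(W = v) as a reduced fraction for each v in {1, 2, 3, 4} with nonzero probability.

Enumerate traces; 18 have nonzero weight after conditioning:
  (V=1, Y=2, X=2, U=0, Z=0, W=3) weight 1/432
  (V=1, Y=2, X=2, U=0, Z=1, W=3) weight 1/432
  (V=1, Y=2, X=2, U=0, Z=2, W=3) weight 1/432
  (V=1, Y=3, X=2, U=0, Z=0, W=2) weight 1/432
  (V=1, Y=3, X=2, U=0, Z=1, W=2) weight 1/432
  (V=1, Y=3, X=2, U=0, Z=2, W=2) weight 1/432
  (V=1, Y=4, X=2, U=0, Z=0, W=1) weight 1/432
  (V=1, Y=4, X=2, U=0, Z=1, W=1) weight 1/432
  … 10 more
Group by W:
  weight(W=1) = 19/2304
  weight(W=2) = 19/2304
  weight(W=3) = 19/2304
Total weight = 19/2304 + 19/2304 + 19/2304 = 19/768
P(W=1 | obs) = 19/2304 / 19/768 = 1/3
P(W=2 | obs) = 19/2304 / 19/768 = 1/3
P(W=3 | obs) = 19/2304 / 19/768 = 1/3

P(W=1) = 1/3, P(W=2) = 1/3, P(W=3) = 1/3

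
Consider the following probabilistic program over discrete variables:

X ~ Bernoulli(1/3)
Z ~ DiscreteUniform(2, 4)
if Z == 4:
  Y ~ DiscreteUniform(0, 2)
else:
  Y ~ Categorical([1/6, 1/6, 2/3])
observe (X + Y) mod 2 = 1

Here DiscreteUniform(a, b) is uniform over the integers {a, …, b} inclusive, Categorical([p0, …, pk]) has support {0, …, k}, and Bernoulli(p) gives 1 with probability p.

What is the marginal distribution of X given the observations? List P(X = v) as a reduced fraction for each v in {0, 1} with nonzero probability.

P(X=0) = 4/11, P(X=1) = 7/11

Enumerate traces; 9 have nonzero weight after conditioning:
  (X=0, Z=2, Y=1) weight 1/27
  (X=0, Z=3, Y=1) weight 1/27
  (X=0, Z=4, Y=1) weight 2/27
  (X=1, Z=2, Y=0) weight 1/54
  (X=1, Z=2, Y=2) weight 2/27
  (X=1, Z=3, Y=0) weight 1/54
  (X=1, Z=3, Y=2) weight 2/27
  (X=1, Z=4, Y=0) weight 1/27
  … 1 more
Group by X:
  weight(X=0) = 4/27
  weight(X=1) = 7/27
Total weight = 4/27 + 7/27 = 11/27
P(X=0 | obs) = 4/27 / 11/27 = 4/11
P(X=1 | obs) = 7/27 / 11/27 = 7/11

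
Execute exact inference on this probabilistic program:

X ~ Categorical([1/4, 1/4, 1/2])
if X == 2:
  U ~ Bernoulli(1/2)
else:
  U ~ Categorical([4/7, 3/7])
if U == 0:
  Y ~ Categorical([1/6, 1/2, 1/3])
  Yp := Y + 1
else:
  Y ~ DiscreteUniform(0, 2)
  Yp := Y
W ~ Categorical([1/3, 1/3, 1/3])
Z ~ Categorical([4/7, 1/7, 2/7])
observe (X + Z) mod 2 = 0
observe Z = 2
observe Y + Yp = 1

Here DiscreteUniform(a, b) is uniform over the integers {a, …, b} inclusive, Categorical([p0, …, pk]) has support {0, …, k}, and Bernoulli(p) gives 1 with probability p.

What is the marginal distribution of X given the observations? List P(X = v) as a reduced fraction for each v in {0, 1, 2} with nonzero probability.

Enumerate traces; 6 have nonzero weight after conditioning:
  (X=0, U=0, Y=0, W=0, Z=2) weight 1/441
  (X=0, U=0, Y=0, W=1, Z=2) weight 1/441
  (X=0, U=0, Y=0, W=2, Z=2) weight 1/441
  (X=2, U=0, Y=0, W=0, Z=2) weight 1/252
  (X=2, U=0, Y=0, W=1, Z=2) weight 1/252
  (X=2, U=0, Y=0, W=2, Z=2) weight 1/252
Group by X:
  weight(X=0) = 1/147
  weight(X=2) = 1/84
Total weight = 1/147 + 1/84 = 11/588
P(X=0 | obs) = 1/147 / 11/588 = 4/11
P(X=2 | obs) = 1/84 / 11/588 = 7/11

P(X=0) = 4/11, P(X=2) = 7/11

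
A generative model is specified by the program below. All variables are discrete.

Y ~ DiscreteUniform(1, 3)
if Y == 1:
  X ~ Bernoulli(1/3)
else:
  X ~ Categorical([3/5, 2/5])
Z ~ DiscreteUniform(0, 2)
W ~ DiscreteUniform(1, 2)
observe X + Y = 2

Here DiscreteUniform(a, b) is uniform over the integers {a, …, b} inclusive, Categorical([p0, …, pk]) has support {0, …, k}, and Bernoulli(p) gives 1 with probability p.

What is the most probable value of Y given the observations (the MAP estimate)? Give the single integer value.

Enumerate traces; 12 have nonzero weight after conditioning:
  (Y=1, X=1, Z=0, W=1) weight 1/54
  (Y=1, X=1, Z=0, W=2) weight 1/54
  (Y=1, X=1, Z=1, W=1) weight 1/54
  (Y=1, X=1, Z=1, W=2) weight 1/54
  (Y=1, X=1, Z=2, W=1) weight 1/54
  (Y=1, X=1, Z=2, W=2) weight 1/54
  (Y=2, X=0, Z=0, W=1) weight 1/30
  (Y=2, X=0, Z=0, W=2) weight 1/30
  … 4 more
Group by Y:
  weight(Y=1) = 1/9
  weight(Y=2) = 1/5
Total weight = 1/9 + 1/5 = 14/45
P(Y=1 | obs) = 1/9 / 14/45 = 5/14
P(Y=2 | obs) = 1/5 / 14/45 = 9/14
argmax = 2

argmax_v P(Y = v | obs) = 2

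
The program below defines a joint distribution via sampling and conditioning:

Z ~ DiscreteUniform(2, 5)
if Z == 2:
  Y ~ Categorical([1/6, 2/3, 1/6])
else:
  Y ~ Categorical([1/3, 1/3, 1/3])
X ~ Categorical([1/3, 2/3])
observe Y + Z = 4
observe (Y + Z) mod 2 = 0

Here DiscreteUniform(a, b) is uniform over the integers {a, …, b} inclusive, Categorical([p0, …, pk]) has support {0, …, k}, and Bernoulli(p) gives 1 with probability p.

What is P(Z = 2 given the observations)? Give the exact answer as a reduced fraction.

Enumerate traces; 6 have nonzero weight after conditioning:
  (Z=2, Y=2, X=0) weight 1/72
  (Z=2, Y=2, X=1) weight 1/36
  (Z=3, Y=1, X=0) weight 1/36
  (Z=3, Y=1, X=1) weight 1/18
  (Z=4, Y=0, X=0) weight 1/36
  (Z=4, Y=0, X=1) weight 1/18
Group by Z:
  weight(Z=2) = 1/24
  weight(Z=3) = 1/12
  weight(Z=4) = 1/12
Total weight = 1/24 + 1/12 + 1/12 = 5/24
P(Z=2 | obs) = 1/24 / 5/24 = 1/5
P(Z=3 | obs) = 1/12 / 5/24 = 2/5
P(Z=4 | obs) = 1/12 / 5/24 = 2/5

P(Z = 2 | obs) = 1/5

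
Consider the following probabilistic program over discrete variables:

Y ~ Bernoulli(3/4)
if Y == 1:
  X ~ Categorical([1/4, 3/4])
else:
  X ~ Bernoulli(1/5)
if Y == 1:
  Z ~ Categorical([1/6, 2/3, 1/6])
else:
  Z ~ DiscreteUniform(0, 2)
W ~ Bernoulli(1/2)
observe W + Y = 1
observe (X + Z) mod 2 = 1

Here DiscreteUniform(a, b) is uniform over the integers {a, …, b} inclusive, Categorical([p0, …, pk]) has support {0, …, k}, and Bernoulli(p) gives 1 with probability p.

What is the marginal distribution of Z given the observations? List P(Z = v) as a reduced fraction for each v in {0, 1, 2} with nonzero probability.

Enumerate traces; 6 have nonzero weight after conditioning:
  (Y=0, X=0, Z=1, W=1) weight 1/30
  (Y=0, X=1, Z=0, W=1) weight 1/120
  (Y=0, X=1, Z=2, W=1) weight 1/120
  (Y=1, X=0, Z=1, W=0) weight 1/16
  (Y=1, X=1, Z=0, W=0) weight 3/64
  (Y=1, X=1, Z=2, W=0) weight 3/64
Group by Z:
  weight(Z=0) = 53/960
  weight(Z=1) = 23/240
  weight(Z=2) = 53/960
Total weight = 53/960 + 23/240 + 53/960 = 33/160
P(Z=0 | obs) = 53/960 / 33/160 = 53/198
P(Z=1 | obs) = 23/240 / 33/160 = 46/99
P(Z=2 | obs) = 53/960 / 33/160 = 53/198

P(Z=0) = 53/198, P(Z=1) = 46/99, P(Z=2) = 53/198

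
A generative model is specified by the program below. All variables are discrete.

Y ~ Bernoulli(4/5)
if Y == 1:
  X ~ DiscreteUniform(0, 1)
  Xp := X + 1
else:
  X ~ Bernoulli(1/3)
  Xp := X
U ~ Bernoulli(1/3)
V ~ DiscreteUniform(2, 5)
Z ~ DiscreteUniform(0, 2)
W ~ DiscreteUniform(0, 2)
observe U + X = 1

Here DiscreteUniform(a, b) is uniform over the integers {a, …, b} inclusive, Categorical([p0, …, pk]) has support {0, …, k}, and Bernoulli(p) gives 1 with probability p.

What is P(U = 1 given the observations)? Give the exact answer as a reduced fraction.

P(U = 1 | obs) = 4/11

Enumerate traces; 144 have nonzero weight after conditioning:
  (Y=0, X=0, U=1, V=2, Z=0, W=0) weight 1/810
  (Y=0, X=0, U=1, V=2, Z=0, W=1) weight 1/810
  (Y=0, X=0, U=1, V=2, Z=0, W=2) weight 1/810
  (Y=0, X=0, U=1, V=2, Z=1, W=0) weight 1/810
  (Y=0, X=0, U=1, V=2, Z=1, W=1) weight 1/810
  (Y=0, X=0, U=1, V=2, Z=1, W=2) weight 1/810
  (Y=0, X=0, U=1, V=2, Z=2, W=0) weight 1/810
  (Y=0, X=0, U=1, V=2, Z=2, W=1) weight 1/810
  (Y=0, X=1, U=0, V=2, Z=0, W=0) weight 1/810
  … 135 more
Group by U:
  weight(U=0) = 14/45
  weight(U=1) = 8/45
Total weight = 14/45 + 8/45 = 22/45
P(U=0 | obs) = 14/45 / 22/45 = 7/11
P(U=1 | obs) = 8/45 / 22/45 = 4/11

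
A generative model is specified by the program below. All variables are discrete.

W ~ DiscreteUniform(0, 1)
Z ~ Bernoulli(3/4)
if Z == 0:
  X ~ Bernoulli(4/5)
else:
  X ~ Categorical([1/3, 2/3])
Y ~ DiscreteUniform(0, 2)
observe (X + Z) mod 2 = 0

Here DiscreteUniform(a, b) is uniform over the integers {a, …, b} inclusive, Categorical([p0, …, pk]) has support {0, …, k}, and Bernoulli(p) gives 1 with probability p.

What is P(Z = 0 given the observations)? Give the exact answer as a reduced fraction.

Enumerate traces; 12 have nonzero weight after conditioning:
  (W=0, Z=0, X=0, Y=0) weight 1/120
  (W=0, Z=0, X=0, Y=1) weight 1/120
  (W=0, Z=0, X=0, Y=2) weight 1/120
  (W=0, Z=1, X=1, Y=0) weight 1/12
  (W=0, Z=1, X=1, Y=1) weight 1/12
  (W=0, Z=1, X=1, Y=2) weight 1/12
  (W=1, Z=0, X=0, Y=0) weight 1/120
  (W=1, Z=0, X=0, Y=1) weight 1/120
  … 4 more
Group by Z:
  weight(Z=0) = 1/20
  weight(Z=1) = 1/2
Total weight = 1/20 + 1/2 = 11/20
P(Z=0 | obs) = 1/20 / 11/20 = 1/11
P(Z=1 | obs) = 1/2 / 11/20 = 10/11

P(Z = 0 | obs) = 1/11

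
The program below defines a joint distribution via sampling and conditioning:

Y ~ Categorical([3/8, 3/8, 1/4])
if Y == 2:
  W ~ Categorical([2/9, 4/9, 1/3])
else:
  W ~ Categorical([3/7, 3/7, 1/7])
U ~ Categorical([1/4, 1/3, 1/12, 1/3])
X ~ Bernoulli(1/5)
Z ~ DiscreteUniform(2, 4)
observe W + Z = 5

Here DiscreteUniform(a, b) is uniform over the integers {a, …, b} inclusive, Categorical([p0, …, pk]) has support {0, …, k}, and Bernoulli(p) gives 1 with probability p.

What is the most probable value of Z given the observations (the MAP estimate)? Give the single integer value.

argmax_v P(Z = v | obs) = 4

Enumerate traces; 48 have nonzero weight after conditioning:
  (Y=0, W=1, U=0, X=0, Z=4) weight 3/280
  (Y=0, W=1, U=0, X=1, Z=4) weight 3/1120
  (Y=0, W=1, U=1, X=0, Z=4) weight 1/70
  (Y=0, W=1, U=1, X=1, Z=4) weight 1/280
  (Y=0, W=1, U=2, X=0, Z=4) weight 1/280
  (Y=0, W=1, U=2, X=1, Z=4) weight 1/1120
  (Y=0, W=1, U=3, X=0, Z=4) weight 1/70
  (Y=0, W=1, U=3, X=1, Z=4) weight 1/280
  (Y=0, W=2, U=0, X=0, Z=3) weight 1/280
  … 39 more
Group by Z:
  weight(Z=3) = 4/63
  weight(Z=4) = 109/756
Total weight = 4/63 + 109/756 = 157/756
P(Z=3 | obs) = 4/63 / 157/756 = 48/157
P(Z=4 | obs) = 109/756 / 157/756 = 109/157
argmax = 4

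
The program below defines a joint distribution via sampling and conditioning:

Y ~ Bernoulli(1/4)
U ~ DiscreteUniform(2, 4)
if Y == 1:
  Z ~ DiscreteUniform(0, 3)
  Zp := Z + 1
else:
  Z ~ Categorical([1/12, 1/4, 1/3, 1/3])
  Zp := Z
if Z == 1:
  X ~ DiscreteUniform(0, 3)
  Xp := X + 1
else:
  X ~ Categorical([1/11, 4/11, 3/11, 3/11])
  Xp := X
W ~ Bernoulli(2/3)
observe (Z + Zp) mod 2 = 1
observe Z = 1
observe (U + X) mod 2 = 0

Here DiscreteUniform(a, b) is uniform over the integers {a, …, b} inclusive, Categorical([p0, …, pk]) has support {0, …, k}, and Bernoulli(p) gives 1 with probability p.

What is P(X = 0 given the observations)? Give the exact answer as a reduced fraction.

P(X = 0 | obs) = 1/3

Enumerate traces; 12 have nonzero weight after conditioning:
  (Y=1, U=2, Z=1, X=0, W=0) weight 1/576
  (Y=1, U=2, Z=1, X=0, W=1) weight 1/288
  (Y=1, U=2, Z=1, X=2, W=0) weight 1/576
  (Y=1, U=2, Z=1, X=2, W=1) weight 1/288
  (Y=1, U=3, Z=1, X=1, W=0) weight 1/576
  (Y=1, U=3, Z=1, X=1, W=1) weight 1/288
  (Y=1, U=3, Z=1, X=3, W=0) weight 1/576
  (Y=1, U=3, Z=1, X=3, W=1) weight 1/288
  … 4 more
Group by X:
  weight(X=0) = 1/96
  weight(X=1) = 1/192
  weight(X=2) = 1/96
  weight(X=3) = 1/192
Total weight = 1/96 + 1/192 + 1/96 + 1/192 = 1/32
P(X=0 | obs) = 1/96 / 1/32 = 1/3
P(X=1 | obs) = 1/192 / 1/32 = 1/6
P(X=2 | obs) = 1/96 / 1/32 = 1/3
P(X=3 | obs) = 1/192 / 1/32 = 1/6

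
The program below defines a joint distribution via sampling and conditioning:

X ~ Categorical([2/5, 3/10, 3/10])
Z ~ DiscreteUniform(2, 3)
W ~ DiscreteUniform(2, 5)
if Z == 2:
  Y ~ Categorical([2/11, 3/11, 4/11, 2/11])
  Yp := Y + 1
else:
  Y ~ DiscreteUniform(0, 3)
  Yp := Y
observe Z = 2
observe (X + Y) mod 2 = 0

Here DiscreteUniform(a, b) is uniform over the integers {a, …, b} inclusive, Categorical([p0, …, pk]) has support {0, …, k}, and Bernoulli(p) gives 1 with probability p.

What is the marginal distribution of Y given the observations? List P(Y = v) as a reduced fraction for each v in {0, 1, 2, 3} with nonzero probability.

P(Y=0) = 14/57, P(Y=1) = 3/19, P(Y=2) = 28/57, P(Y=3) = 2/19

Enumerate traces; 24 have nonzero weight after conditioning:
  (X=0, Z=2, W=2, Y=0) weight 1/110
  (X=0, Z=2, W=2, Y=2) weight 1/55
  (X=0, Z=2, W=3, Y=0) weight 1/110
  (X=0, Z=2, W=3, Y=2) weight 1/55
  (X=0, Z=2, W=4, Y=0) weight 1/110
  (X=0, Z=2, W=4, Y=2) weight 1/55
  (X=0, Z=2, W=5, Y=0) weight 1/110
  (X=0, Z=2, W=5, Y=2) weight 1/55
  (X=1, Z=2, W=2, Y=1) weight 9/880
  (X=1, Z=2, W=2, Y=3) weight 3/440
  … 14 more
Group by Y:
  weight(Y=0) = 7/110
  weight(Y=1) = 9/220
  weight(Y=2) = 7/55
  weight(Y=3) = 3/110
Total weight = 7/110 + 9/220 + 7/55 + 3/110 = 57/220
P(Y=0 | obs) = 7/110 / 57/220 = 14/57
P(Y=1 | obs) = 9/220 / 57/220 = 3/19
P(Y=2 | obs) = 7/55 / 57/220 = 28/57
P(Y=3 | obs) = 3/110 / 57/220 = 2/19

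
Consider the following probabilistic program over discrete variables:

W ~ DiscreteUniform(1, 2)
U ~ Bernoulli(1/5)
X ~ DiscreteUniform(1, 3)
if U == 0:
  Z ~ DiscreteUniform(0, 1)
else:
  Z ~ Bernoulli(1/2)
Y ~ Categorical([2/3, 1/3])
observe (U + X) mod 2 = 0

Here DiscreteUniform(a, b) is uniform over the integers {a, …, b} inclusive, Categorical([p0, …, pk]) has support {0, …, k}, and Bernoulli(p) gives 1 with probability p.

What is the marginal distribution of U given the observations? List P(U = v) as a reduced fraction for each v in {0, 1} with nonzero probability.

P(U=0) = 2/3, P(U=1) = 1/3

Enumerate traces; 24 have nonzero weight after conditioning:
  (W=1, U=0, X=2, Z=0, Y=0) weight 2/45
  (W=1, U=0, X=2, Z=0, Y=1) weight 1/45
  (W=1, U=0, X=2, Z=1, Y=0) weight 2/45
  (W=1, U=0, X=2, Z=1, Y=1) weight 1/45
  (W=1, U=1, X=1, Z=0, Y=0) weight 1/90
  (W=1, U=1, X=1, Z=0, Y=1) weight 1/180
  (W=1, U=1, X=1, Z=1, Y=0) weight 1/90
  (W=1, U=1, X=1, Z=1, Y=1) weight 1/180
  … 16 more
Group by U:
  weight(U=0) = 4/15
  weight(U=1) = 2/15
Total weight = 4/15 + 2/15 = 2/5
P(U=0 | obs) = 4/15 / 2/5 = 2/3
P(U=1 | obs) = 2/15 / 2/5 = 1/3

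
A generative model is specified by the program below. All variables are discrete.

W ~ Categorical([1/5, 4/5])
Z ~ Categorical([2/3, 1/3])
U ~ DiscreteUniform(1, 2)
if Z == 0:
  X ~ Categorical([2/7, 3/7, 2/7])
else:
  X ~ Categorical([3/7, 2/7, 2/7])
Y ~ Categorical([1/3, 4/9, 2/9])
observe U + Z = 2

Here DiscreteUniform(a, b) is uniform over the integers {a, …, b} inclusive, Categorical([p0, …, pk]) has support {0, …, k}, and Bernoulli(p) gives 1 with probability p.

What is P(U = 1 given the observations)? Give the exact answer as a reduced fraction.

Enumerate traces; 36 have nonzero weight after conditioning:
  (W=0, Z=0, U=2, X=0, Y=0) weight 2/315
  (W=0, Z=0, U=2, X=0, Y=1) weight 8/945
  (W=0, Z=0, U=2, X=0, Y=2) weight 4/945
  (W=0, Z=0, U=2, X=1, Y=0) weight 1/105
  (W=0, Z=0, U=2, X=1, Y=1) weight 4/315
  (W=0, Z=0, U=2, X=1, Y=2) weight 2/315
  (W=0, Z=0, U=2, X=2, Y=0) weight 2/315
  (W=0, Z=0, U=2, X=2, Y=1) weight 8/945
  (W=0, Z=1, U=1, X=0, Y=0) weight 1/210
  … 27 more
Group by U:
  weight(U=1) = 1/6
  weight(U=2) = 1/3
Total weight = 1/6 + 1/3 = 1/2
P(U=1 | obs) = 1/6 / 1/2 = 1/3
P(U=2 | obs) = 1/3 / 1/2 = 2/3

P(U = 1 | obs) = 1/3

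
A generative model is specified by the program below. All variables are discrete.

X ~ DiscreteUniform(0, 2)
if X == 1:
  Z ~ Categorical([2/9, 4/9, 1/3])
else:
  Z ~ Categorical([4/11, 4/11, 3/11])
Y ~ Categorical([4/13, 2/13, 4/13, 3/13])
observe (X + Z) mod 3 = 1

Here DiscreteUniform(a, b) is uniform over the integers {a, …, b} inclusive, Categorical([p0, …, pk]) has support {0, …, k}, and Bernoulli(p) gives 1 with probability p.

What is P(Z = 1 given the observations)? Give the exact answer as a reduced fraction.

P(Z = 1 | obs) = 36/85

Enumerate traces; 12 have nonzero weight after conditioning:
  (X=0, Z=1, Y=0) weight 16/429
  (X=0, Z=1, Y=1) weight 8/429
  (X=0, Z=1, Y=2) weight 16/429
  (X=0, Z=1, Y=3) weight 4/143
  (X=1, Z=0, Y=0) weight 8/351
  (X=1, Z=0, Y=1) weight 4/351
  (X=1, Z=0, Y=2) weight 8/351
  (X=1, Z=0, Y=3) weight 2/117
  (X=2, Z=2, Y=0) weight 4/143
  … 3 more
Group by Z:
  weight(Z=0) = 2/27
  weight(Z=1) = 4/33
  weight(Z=2) = 1/11
Total weight = 2/27 + 4/33 + 1/11 = 85/297
P(Z=0 | obs) = 2/27 / 85/297 = 22/85
P(Z=1 | obs) = 4/33 / 85/297 = 36/85
P(Z=2 | obs) = 1/11 / 85/297 = 27/85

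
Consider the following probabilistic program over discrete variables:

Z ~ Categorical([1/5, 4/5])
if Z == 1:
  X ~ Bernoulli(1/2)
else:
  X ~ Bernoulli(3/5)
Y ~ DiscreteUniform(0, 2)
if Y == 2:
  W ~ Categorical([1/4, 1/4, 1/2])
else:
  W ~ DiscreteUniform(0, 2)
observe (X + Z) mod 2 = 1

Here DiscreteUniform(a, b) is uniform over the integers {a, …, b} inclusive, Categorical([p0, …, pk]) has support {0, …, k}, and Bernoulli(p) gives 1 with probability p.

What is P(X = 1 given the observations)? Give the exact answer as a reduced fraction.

Enumerate traces; 18 have nonzero weight after conditioning:
  (Z=0, X=1, Y=0, W=0) weight 1/75
  (Z=0, X=1, Y=0, W=1) weight 1/75
  (Z=0, X=1, Y=0, W=2) weight 1/75
  (Z=0, X=1, Y=1, W=0) weight 1/75
  (Z=0, X=1, Y=1, W=1) weight 1/75
  (Z=0, X=1, Y=1, W=2) weight 1/75
  (Z=0, X=1, Y=2, W=0) weight 1/100
  (Z=0, X=1, Y=2, W=1) weight 1/100
  (Z=1, X=0, Y=0, W=0) weight 2/45
  … 9 more
Group by X:
  weight(X=0) = 2/5
  weight(X=1) = 3/25
Total weight = 2/5 + 3/25 = 13/25
P(X=0 | obs) = 2/5 / 13/25 = 10/13
P(X=1 | obs) = 3/25 / 13/25 = 3/13

P(X = 1 | obs) = 3/13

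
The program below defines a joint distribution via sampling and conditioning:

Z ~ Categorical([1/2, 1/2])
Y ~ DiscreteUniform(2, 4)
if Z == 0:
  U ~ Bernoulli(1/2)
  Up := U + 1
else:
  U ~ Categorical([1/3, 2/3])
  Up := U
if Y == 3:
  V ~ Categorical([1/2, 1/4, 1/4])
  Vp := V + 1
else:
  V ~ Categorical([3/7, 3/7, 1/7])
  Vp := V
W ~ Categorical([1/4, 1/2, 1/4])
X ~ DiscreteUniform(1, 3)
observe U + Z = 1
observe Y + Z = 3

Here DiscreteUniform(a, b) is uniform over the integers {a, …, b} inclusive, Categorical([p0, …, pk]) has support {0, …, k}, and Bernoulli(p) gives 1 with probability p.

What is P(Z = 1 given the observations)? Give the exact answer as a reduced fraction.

P(Z = 1 | obs) = 2/5

Enumerate traces; 54 have nonzero weight after conditioning:
  (Z=0, Y=3, U=1, V=0, W=0, X=1) weight 1/288
  (Z=0, Y=3, U=1, V=0, W=0, X=2) weight 1/288
  (Z=0, Y=3, U=1, V=0, W=0, X=3) weight 1/288
  (Z=0, Y=3, U=1, V=0, W=1, X=1) weight 1/144
  (Z=0, Y=3, U=1, V=0, W=1, X=2) weight 1/144
  (Z=0, Y=3, U=1, V=0, W=1, X=3) weight 1/144
  (Z=0, Y=3, U=1, V=0, W=2, X=1) weight 1/288
  (Z=0, Y=3, U=1, V=0, W=2, X=2) weight 1/288
  (Z=1, Y=2, U=0, V=0, W=0, X=1) weight 1/504
  … 45 more
Group by Z:
  weight(Z=0) = 1/12
  weight(Z=1) = 1/18
Total weight = 1/12 + 1/18 = 5/36
P(Z=0 | obs) = 1/12 / 5/36 = 3/5
P(Z=1 | obs) = 1/18 / 5/36 = 2/5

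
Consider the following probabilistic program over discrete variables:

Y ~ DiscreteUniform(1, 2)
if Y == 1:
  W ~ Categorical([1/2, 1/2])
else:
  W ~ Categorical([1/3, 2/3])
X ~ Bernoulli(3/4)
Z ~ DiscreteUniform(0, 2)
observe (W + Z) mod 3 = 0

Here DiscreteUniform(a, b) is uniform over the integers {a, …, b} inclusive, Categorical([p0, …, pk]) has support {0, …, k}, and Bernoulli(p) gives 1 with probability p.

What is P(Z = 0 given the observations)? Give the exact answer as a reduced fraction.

P(Z = 0 | obs) = 5/12

Enumerate traces; 8 have nonzero weight after conditioning:
  (Y=1, W=0, X=0, Z=0) weight 1/48
  (Y=1, W=0, X=1, Z=0) weight 1/16
  (Y=1, W=1, X=0, Z=2) weight 1/48
  (Y=1, W=1, X=1, Z=2) weight 1/16
  (Y=2, W=0, X=0, Z=0) weight 1/72
  (Y=2, W=0, X=1, Z=0) weight 1/24
  (Y=2, W=1, X=0, Z=2) weight 1/36
  (Y=2, W=1, X=1, Z=2) weight 1/12
Group by Z:
  weight(Z=0) = 5/36
  weight(Z=2) = 7/36
Total weight = 5/36 + 7/36 = 1/3
P(Z=0 | obs) = 5/36 / 1/3 = 5/12
P(Z=2 | obs) = 7/36 / 1/3 = 7/12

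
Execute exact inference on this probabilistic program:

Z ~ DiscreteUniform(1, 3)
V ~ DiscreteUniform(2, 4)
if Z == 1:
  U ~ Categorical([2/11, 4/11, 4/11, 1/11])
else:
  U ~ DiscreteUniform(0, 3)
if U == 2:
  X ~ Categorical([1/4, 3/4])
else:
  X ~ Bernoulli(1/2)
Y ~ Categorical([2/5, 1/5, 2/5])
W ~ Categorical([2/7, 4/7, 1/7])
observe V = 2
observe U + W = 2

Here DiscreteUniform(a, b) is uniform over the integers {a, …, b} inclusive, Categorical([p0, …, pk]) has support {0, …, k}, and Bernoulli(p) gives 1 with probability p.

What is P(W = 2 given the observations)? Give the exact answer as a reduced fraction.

P(W = 2 | obs) = 5/43

Enumerate traces; 54 have nonzero weight after conditioning:
  (Z=1, V=2, U=0, X=0, Y=0, W=2) weight 2/3465
  (Z=1, V=2, U=0, X=0, Y=1, W=2) weight 1/3465
  (Z=1, V=2, U=0, X=0, Y=2, W=2) weight 2/3465
  (Z=1, V=2, U=0, X=1, Y=0, W=2) weight 2/3465
  (Z=1, V=2, U=0, X=1, Y=1, W=2) weight 1/3465
  (Z=1, V=2, U=0, X=1, Y=2, W=2) weight 2/3465
  (Z=1, V=2, U=1, X=0, Y=0, W=1) weight 16/3465
  (Z=1, V=2, U=1, X=0, Y=1, W=1) weight 8/3465
  (Z=1, V=2, U=2, X=0, Y=0, W=0) weight 4/3465
  … 45 more
Group by W:
  weight(W=0) = 19/693
  weight(W=1) = 38/693
  weight(W=2) = 5/462
Total weight = 19/693 + 38/693 + 5/462 = 43/462
P(W=0 | obs) = 19/693 / 43/462 = 38/129
P(W=1 | obs) = 38/693 / 43/462 = 76/129
P(W=2 | obs) = 5/462 / 43/462 = 5/43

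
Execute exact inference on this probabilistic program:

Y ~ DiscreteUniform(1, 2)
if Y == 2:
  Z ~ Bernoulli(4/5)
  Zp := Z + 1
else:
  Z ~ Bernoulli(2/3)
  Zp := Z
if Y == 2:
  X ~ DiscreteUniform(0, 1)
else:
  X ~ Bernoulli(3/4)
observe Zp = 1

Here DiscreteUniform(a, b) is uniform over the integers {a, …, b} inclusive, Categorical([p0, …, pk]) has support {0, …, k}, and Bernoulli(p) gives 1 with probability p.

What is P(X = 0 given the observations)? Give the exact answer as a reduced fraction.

Enumerate traces; 4 have nonzero weight after conditioning:
  (Y=1, Z=1, X=0) weight 1/12
  (Y=1, Z=1, X=1) weight 1/4
  (Y=2, Z=0, X=0) weight 1/20
  (Y=2, Z=0, X=1) weight 1/20
Group by X:
  weight(X=0) = 2/15
  weight(X=1) = 3/10
Total weight = 2/15 + 3/10 = 13/30
P(X=0 | obs) = 2/15 / 13/30 = 4/13
P(X=1 | obs) = 3/10 / 13/30 = 9/13

P(X = 0 | obs) = 4/13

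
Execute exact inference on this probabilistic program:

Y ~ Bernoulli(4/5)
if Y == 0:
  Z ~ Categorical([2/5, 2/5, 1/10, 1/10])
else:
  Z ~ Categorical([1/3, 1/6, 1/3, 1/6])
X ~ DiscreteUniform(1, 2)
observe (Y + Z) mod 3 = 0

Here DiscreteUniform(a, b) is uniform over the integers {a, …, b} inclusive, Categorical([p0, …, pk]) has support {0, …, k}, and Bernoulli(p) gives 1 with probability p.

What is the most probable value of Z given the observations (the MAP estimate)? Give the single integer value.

argmax_v P(Z = v | obs) = 2

Enumerate traces; 6 have nonzero weight after conditioning:
  (Y=0, Z=0, X=1) weight 1/25
  (Y=0, Z=0, X=2) weight 1/25
  (Y=0, Z=3, X=1) weight 1/100
  (Y=0, Z=3, X=2) weight 1/100
  (Y=1, Z=2, X=1) weight 2/15
  (Y=1, Z=2, X=2) weight 2/15
Group by Z:
  weight(Z=0) = 2/25
  weight(Z=2) = 4/15
  weight(Z=3) = 1/50
Total weight = 2/25 + 4/15 + 1/50 = 11/30
P(Z=0 | obs) = 2/25 / 11/30 = 12/55
P(Z=2 | obs) = 4/15 / 11/30 = 8/11
P(Z=3 | obs) = 1/50 / 11/30 = 3/55
argmax = 2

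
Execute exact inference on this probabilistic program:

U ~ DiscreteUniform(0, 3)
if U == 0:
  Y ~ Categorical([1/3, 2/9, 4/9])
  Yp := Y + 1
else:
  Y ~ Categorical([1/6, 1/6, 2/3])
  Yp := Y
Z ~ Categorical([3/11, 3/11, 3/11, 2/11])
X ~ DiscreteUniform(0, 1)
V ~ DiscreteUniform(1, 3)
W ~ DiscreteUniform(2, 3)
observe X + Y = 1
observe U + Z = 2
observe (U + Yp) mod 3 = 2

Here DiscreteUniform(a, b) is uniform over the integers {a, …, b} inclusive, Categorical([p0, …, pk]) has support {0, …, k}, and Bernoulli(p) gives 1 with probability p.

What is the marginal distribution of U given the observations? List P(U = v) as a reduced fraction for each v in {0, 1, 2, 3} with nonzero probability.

P(U=0) = 2/5, P(U=1) = 3/10, P(U=2) = 3/10

Enumerate traces; 18 have nonzero weight after conditioning:
  (U=0, Y=1, Z=2, X=0, V=1, W=2) weight 1/792
  (U=0, Y=1, Z=2, X=0, V=1, W=3) weight 1/792
  (U=0, Y=1, Z=2, X=0, V=2, W=2) weight 1/792
  (U=0, Y=1, Z=2, X=0, V=2, W=3) weight 1/792
  (U=0, Y=1, Z=2, X=0, V=3, W=2) weight 1/792
  (U=0, Y=1, Z=2, X=0, V=3, W=3) weight 1/792
  (U=1, Y=1, Z=1, X=0, V=1, W=2) weight 1/1056
  (U=1, Y=1, Z=1, X=0, V=1, W=3) weight 1/1056
  (U=2, Y=0, Z=0, X=1, V=1, W=2) weight 1/1056
  … 9 more
Group by U:
  weight(U=0) = 1/132
  weight(U=1) = 1/176
  weight(U=2) = 1/176
Total weight = 1/132 + 1/176 + 1/176 = 5/264
P(U=0 | obs) = 1/132 / 5/264 = 2/5
P(U=1 | obs) = 1/176 / 5/264 = 3/10
P(U=2 | obs) = 1/176 / 5/264 = 3/10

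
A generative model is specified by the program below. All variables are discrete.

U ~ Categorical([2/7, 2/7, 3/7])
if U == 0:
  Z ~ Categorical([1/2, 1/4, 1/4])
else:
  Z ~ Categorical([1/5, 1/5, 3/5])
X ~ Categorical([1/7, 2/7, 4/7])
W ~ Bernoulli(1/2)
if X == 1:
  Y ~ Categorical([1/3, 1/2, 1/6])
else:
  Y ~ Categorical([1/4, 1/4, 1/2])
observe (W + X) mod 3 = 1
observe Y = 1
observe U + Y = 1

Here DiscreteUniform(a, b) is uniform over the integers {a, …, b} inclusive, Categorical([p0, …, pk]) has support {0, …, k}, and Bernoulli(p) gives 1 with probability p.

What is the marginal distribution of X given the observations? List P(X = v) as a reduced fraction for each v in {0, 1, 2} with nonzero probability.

P(X=0) = 1/5, P(X=1) = 4/5

Enumerate traces; 6 have nonzero weight after conditioning:
  (U=0, Z=0, X=0, W=1, Y=1) weight 1/392
  (U=0, Z=0, X=1, W=0, Y=1) weight 1/98
  (U=0, Z=1, X=0, W=1, Y=1) weight 1/784
  (U=0, Z=1, X=1, W=0, Y=1) weight 1/196
  (U=0, Z=2, X=0, W=1, Y=1) weight 1/784
  (U=0, Z=2, X=1, W=0, Y=1) weight 1/196
Group by X:
  weight(X=0) = 1/196
  weight(X=1) = 1/49
Total weight = 1/196 + 1/49 = 5/196
P(X=0 | obs) = 1/196 / 5/196 = 1/5
P(X=1 | obs) = 1/49 / 5/196 = 4/5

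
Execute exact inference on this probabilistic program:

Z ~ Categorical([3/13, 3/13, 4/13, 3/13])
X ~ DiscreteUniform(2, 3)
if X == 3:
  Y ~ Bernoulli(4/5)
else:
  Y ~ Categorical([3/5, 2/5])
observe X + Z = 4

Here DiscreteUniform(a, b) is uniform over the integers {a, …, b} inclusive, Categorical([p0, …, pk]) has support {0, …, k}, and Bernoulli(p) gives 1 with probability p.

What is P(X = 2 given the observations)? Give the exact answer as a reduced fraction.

P(X = 2 | obs) = 4/7

Enumerate traces; 4 have nonzero weight after conditioning:
  (Z=1, X=3, Y=0) weight 3/130
  (Z=1, X=3, Y=1) weight 6/65
  (Z=2, X=2, Y=0) weight 6/65
  (Z=2, X=2, Y=1) weight 4/65
Group by X:
  weight(X=2) = 2/13
  weight(X=3) = 3/26
Total weight = 2/13 + 3/26 = 7/26
P(X=2 | obs) = 2/13 / 7/26 = 4/7
P(X=3 | obs) = 3/26 / 7/26 = 3/7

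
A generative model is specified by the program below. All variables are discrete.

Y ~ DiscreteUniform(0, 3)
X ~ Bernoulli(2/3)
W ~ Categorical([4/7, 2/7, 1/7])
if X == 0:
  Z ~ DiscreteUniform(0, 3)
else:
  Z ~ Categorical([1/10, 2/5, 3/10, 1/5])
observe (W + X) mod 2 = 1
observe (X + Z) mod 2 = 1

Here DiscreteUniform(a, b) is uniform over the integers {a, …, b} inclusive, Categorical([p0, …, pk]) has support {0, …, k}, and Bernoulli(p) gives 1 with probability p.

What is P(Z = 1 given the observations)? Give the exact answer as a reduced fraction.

P(Z = 1 | obs) = 1/10

Enumerate traces; 24 have nonzero weight after conditioning:
  (Y=0, X=0, W=1, Z=1) weight 1/168
  (Y=0, X=0, W=1, Z=3) weight 1/168
  (Y=0, X=1, W=0, Z=0) weight 1/105
  (Y=0, X=1, W=0, Z=2) weight 1/35
  (Y=0, X=1, W=2, Z=0) weight 1/420
  (Y=0, X=1, W=2, Z=2) weight 1/140
  (Y=1, X=0, W=1, Z=1) weight 1/168
  (Y=1, X=0, W=1, Z=3) weight 1/168
  … 16 more
Group by Z:
  weight(Z=0) = 1/21
  weight(Z=1) = 1/42
  weight(Z=2) = 1/7
  weight(Z=3) = 1/42
Total weight = 1/21 + 1/42 + 1/7 + 1/42 = 5/21
P(Z=0 | obs) = 1/21 / 5/21 = 1/5
P(Z=1 | obs) = 1/42 / 5/21 = 1/10
P(Z=2 | obs) = 1/7 / 5/21 = 3/5
P(Z=3 | obs) = 1/42 / 5/21 = 1/10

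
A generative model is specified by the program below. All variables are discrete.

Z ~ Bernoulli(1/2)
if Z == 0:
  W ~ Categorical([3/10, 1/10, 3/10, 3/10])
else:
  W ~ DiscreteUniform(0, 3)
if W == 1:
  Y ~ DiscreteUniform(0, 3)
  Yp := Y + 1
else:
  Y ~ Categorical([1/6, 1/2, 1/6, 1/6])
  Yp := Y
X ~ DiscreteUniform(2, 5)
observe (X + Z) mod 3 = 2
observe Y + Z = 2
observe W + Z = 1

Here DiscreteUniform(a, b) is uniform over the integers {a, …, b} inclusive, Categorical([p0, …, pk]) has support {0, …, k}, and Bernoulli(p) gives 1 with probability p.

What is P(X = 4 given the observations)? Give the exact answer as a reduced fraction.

Enumerate traces; 3 have nonzero weight after conditioning:
  (Z=0, W=1, Y=2, X=2) weight 1/320
  (Z=0, W=1, Y=2, X=5) weight 1/320
  (Z=1, W=0, Y=1, X=4) weight 1/64
Group by X:
  weight(X=2) = 1/320
  weight(X=4) = 1/64
  weight(X=5) = 1/320
Total weight = 1/320 + 1/64 + 1/320 = 7/320
P(X=2 | obs) = 1/320 / 7/320 = 1/7
P(X=4 | obs) = 1/64 / 7/320 = 5/7
P(X=5 | obs) = 1/320 / 7/320 = 1/7

P(X = 4 | obs) = 5/7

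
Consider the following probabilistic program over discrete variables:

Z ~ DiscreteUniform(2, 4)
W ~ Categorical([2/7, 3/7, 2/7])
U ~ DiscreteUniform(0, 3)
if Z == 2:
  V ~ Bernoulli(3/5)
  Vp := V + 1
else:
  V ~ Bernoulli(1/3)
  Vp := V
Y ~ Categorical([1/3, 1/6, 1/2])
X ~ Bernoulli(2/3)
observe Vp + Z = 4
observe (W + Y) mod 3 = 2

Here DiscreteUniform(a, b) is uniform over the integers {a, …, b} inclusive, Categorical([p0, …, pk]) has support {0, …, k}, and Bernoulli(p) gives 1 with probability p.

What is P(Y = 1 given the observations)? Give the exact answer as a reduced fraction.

Enumerate traces; 72 have nonzero weight after conditioning:
  (Z=2, W=0, U=0, V=1, Y=2, X=0) weight 1/420
  (Z=2, W=0, U=0, V=1, Y=2, X=1) weight 1/210
  (Z=2, W=0, U=1, V=1, Y=2, X=0) weight 1/420
  (Z=2, W=0, U=1, V=1, Y=2, X=1) weight 1/210
  (Z=2, W=0, U=2, V=1, Y=2, X=0) weight 1/420
  (Z=2, W=0, U=2, V=1, Y=2, X=1) weight 1/210
  (Z=2, W=0, U=3, V=1, Y=2, X=0) weight 1/420
  (Z=2, W=0, U=3, V=1, Y=2, X=1) weight 1/210
  (Z=2, W=1, U=0, V=1, Y=1, X=0) weight 1/840
  (Z=2, W=2, U=0, V=1, Y=0, X=0) weight 1/630
  … 62 more
Group by Y:
  weight(Y=0) = 16/315
  weight(Y=1) = 4/105
  weight(Y=2) = 8/105
Total weight = 16/315 + 4/105 + 8/105 = 52/315
P(Y=0 | obs) = 16/315 / 52/315 = 4/13
P(Y=1 | obs) = 4/105 / 52/315 = 3/13
P(Y=2 | obs) = 8/105 / 52/315 = 6/13

P(Y = 1 | obs) = 3/13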